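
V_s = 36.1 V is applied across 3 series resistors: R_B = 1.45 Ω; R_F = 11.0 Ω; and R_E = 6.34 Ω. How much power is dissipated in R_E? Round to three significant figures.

P ≈ 23.4 W

The common current is I = 36.1/18.79 = 1.921 A.
P = I²R = 3.691 × 6.34 = 23.40 W.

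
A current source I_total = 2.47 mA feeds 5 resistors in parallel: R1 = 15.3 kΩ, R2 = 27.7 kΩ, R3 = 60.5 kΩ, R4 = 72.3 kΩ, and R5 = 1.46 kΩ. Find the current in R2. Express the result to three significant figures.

ΣG = 1/15.3 + 1/27.7 + 1/60.5 + 1/72.3 + 1/1.46 = 0.8168.
By the current-divider rule, I = I_total · G_k/ΣG = 2.47 × 0.04420 = 0.1092 mA.

I ≈ 0.109 mA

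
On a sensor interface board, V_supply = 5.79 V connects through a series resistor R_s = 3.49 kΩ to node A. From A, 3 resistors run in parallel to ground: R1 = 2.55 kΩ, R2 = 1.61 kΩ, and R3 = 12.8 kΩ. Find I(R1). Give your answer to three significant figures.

Combine the parallel branches: R_p = (1/2.55 + 1/1.61 + 1/12.8)⁻¹ = 0.9163 kΩ.
Node voltage V_A = V_supply · R_p/(R_s + R_p) = 5.79 × 0.2079 = 1.204 V.
I(R1) = V_A / R1 = 1.204/2.55 = 0.4722 mA.

I ≈ 0.472 mA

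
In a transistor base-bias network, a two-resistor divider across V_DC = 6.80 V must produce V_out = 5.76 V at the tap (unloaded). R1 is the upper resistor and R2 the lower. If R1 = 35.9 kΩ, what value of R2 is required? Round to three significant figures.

R2 ≈ 199 kΩ

The divider ratio is R2/(R1+R2) = 5.76/6.80 = 0.8471.
Rearranging, R2 = R1·k/(1−k) = 35.9 × 5.538 = 198.8 kΩ.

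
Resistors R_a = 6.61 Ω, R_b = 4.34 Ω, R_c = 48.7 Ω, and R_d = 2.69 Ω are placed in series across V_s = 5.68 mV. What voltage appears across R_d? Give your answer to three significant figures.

ΣR = 6.61 + 4.34 + 48.7 + 2.69 = 62.34 Ω.
Voltage divider: V = V_s · (2.690 / 62.34) = 5.68 × 0.04315 = 0.2451 mV.

V ≈ 0.245 mV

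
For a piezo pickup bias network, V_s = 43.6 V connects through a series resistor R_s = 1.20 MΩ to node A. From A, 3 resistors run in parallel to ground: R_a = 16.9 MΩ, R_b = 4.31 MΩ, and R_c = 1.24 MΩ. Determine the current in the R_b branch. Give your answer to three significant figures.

Combine the parallel branches: R_p = (1/16.9 + 1/4.31 + 1/1.24)⁻¹ = 0.9110 MΩ.
V_A = 43.6 × 0.9110/2.111 = 18.82 V.
Branch current I = V_A/R_b = 18.82/4.31 = 4.366 µA.

I ≈ 4.37 µA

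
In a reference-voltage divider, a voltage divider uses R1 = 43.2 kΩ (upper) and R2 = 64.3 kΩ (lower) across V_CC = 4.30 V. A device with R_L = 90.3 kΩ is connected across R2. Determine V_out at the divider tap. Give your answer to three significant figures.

V_out ≈ 2.00 V

First combine the lower leg with the load: R2 ‖ R_L = 37.56 kΩ.
Now apply the divider: V_out = 4.30 × 0.4651 = 2.000 V.
(Unloaded it would be 2.57 V; the load pulls it down.)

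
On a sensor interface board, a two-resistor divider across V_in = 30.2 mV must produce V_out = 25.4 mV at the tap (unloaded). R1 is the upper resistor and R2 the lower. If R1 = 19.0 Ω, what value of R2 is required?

R2 ≈ 101 Ω

The divider ratio is R2/(R1+R2) = 25.4/30.2 = 0.8411.
R2 = R1 · 0.8411/(1 − 0.8411) = 100.5 Ω.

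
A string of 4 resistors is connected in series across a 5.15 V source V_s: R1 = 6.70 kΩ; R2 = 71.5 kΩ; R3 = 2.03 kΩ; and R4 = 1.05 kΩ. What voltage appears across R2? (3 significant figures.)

Total series resistance ΣR = 6.70 + 71.5 + 2.03 + 1.05 = 81.28 kΩ.
By the voltage-divider rule, V = 5.15 × 71.50/81.28 = 4.530 V.

V ≈ 4.53 V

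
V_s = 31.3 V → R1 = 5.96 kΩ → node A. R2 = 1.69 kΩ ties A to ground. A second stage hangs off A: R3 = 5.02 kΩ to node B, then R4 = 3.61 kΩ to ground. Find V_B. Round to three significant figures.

Node A sees R2 in parallel with the series input of stage 2, R3 + R4 = 8.630 kΩ.
R2 ‖ (R3+R4) = 1.413 kΩ.
So V_A = 31.3 × 0.1917 = 5.999 V.
Stage 2 is unloaded, so V_B = V_A · R4/(R3+R4) = 5.999 × 3.61/8.630 = 2.510 V.

V_B ≈ 2.51 V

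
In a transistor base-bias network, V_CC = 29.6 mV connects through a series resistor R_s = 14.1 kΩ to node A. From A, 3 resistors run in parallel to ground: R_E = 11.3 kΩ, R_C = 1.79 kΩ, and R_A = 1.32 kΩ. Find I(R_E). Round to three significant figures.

I ≈ 0.126 µA

Equivalent of the parallel group: R_p = 0.7119 kΩ.
V_A by voltage divider: V_A = 29.6 × 0.7119/(14.1 + 0.7119) = 1.423 mV.
Branch current I = V_A/R_E = 1.423/11.3 = 0.1259 µA.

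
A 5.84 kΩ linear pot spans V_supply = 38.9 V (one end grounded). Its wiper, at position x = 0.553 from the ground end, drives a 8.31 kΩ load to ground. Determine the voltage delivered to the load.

Lower segment x·R_p = 3.230 kΩ; upper segment (1−x)·R_p = 2.610 kΩ.
R_L loads the lower segment: effective lower R = 2.326 kΩ.
Then V_out = V_supply · 2.326/(2.610 + 2.326) = 18.33 V.

V_out ≈ 18.3 V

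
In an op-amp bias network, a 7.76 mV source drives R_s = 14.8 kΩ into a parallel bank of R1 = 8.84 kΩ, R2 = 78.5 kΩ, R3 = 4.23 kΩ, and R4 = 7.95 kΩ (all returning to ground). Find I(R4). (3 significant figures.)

Combine the parallel branches: R_p = (1/8.84 + 1/78.5 + 1/4.23 + 1/7.95)⁻¹ = 2.049 kΩ.
V_A by voltage divider: V_A = 7.76 × 2.049/(14.8 + 2.049) = 0.9437 mV.
Branch current I = V_A/R4 = 0.9437/7.95 = 0.1187 µA.
(Equivalently: I_total = 0.4606 µA, then current-divider fraction G_k/ΣG = 0.2577.)

I ≈ 0.119 µA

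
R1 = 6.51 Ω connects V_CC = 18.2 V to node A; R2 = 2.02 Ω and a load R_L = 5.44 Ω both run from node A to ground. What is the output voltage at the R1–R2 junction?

First combine the lower leg with the load: R2 ‖ R_L = 1.473 Ω.
Then V_out = V_CC · R2'/(R1 + R2') = 18.2 × 1.473/7.983 = 3.358 V.

V_out ≈ 3.36 V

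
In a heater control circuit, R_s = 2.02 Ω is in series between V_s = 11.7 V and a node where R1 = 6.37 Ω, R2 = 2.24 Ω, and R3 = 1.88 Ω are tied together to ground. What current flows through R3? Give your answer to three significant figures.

Equivalent of the parallel group: R_p = 0.8808 Ω.
Node voltage V_A = V_s · R_p/(R_s + R_p) = 11.7 × 0.3036 = 3.553 V.
Branch current I = V_A/R3 = 3.553/1.88 = 1.890 A.
(Check via current divider: I_total = 4.033 A; share G_k/ΣG = 0.4685 → same result.)

I ≈ 1.89 A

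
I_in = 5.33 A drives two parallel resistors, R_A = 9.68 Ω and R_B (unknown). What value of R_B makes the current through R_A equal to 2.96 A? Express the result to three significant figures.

R_B ≈ 12.1 Ω

In a two-way split, I_A/I_in = R_B/(R_A + R_B).
2.96/5.33 = R_B/(R_A + R_B) → R_B = R_A · (0.5553)/(1 − 0.5553) = 9.68 × 1.249 = 12.09 Ω.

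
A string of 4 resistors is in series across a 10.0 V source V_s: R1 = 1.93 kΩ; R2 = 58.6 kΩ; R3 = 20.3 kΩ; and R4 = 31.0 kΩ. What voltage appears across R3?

V ≈ 1.82 V

ΣR = 1.93 + 58.6 + 20.3 + 31.0 = 111.8 kΩ.
Voltage divider: V = V_s · (20.30 / 111.8) = 10.0 × 0.1815 = 1.815 V.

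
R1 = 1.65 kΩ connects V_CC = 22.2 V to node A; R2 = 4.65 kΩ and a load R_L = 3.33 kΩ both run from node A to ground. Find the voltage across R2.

V_out ≈ 12.0 V

First combine the lower leg with the load: R2 ‖ R_L = 1.940 kΩ.
Then V_out = V_CC · R2'/(R1 + R2') = 22.2 × 1.940/3.590 = 12.00 V.
(Unloaded it would be 16.4 V; the load pulls it down.)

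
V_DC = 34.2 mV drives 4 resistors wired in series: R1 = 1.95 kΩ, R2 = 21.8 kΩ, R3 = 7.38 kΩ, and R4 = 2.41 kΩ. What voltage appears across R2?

V ≈ 22.2 mV

ΣR = 1.95 + 21.8 + 7.38 + 2.41 = 33.54 kΩ.
By the voltage-divider rule, V = 34.2 × 21.80/33.54 = 22.23 mV.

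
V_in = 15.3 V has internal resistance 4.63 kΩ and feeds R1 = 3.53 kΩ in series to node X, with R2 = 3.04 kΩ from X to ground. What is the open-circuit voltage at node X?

V_th ≈ 4.15 V

R1' = 4.63 + 3.53 = 8.160 kΩ (source resistance + R1).
V_th is the unloaded tap voltage: V_in · R2/(R1'+R2) = 15.3 × 0.2714 = 4.153 V.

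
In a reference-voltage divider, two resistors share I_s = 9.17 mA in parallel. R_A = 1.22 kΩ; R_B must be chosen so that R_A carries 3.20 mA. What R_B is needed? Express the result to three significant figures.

Two-branch current divider: I_A = I_s · R_B/(R_A + R_B).
3.20/9.17 = R_B/(R_A + R_B) → R_B = R_A · (0.3490)/(1 − 0.3490) = 1.22 × 0.5360 = 0.6539 kΩ.

R_B ≈ 0.654 kΩ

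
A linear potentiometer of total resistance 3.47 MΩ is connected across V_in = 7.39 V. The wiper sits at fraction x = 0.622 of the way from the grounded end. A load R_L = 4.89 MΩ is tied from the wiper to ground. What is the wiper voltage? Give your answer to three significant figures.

V_out ≈ 3.94 V

The pot divides into 1.312 MΩ above the wiper and 2.158 MΩ below.
(x·R_p) ‖ R_L = 1.497 MΩ.
Then V_out = V_in · 1.497/(1.312 + 1.497) = 3.939 V.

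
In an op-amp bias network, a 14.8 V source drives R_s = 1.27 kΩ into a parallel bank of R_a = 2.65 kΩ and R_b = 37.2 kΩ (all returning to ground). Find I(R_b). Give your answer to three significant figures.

Equivalent of the parallel group: R_p = 2.474 kΩ.
Node voltage V_A = V_in · R_p/(R_s + R_p) = 14.8 × 0.6608 = 9.779 V.
I(R_b) = V_A / R_b = 9.779/37.2 = 0.2629 mA.

I ≈ 0.263 mA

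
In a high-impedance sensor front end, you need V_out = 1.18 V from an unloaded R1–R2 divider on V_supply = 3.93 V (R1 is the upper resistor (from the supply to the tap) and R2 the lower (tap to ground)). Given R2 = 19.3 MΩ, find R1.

The divider ratio is R2/(R1+R2) = 1.18/3.93 = 0.3003.
So R1 = R2 · (V_supply/V_out − 1) = 19.3 × (3.93/1.18 − 1) = 19.3 × 2.331 = 44.98 MΩ.

R1 ≈ 45.0 MΩ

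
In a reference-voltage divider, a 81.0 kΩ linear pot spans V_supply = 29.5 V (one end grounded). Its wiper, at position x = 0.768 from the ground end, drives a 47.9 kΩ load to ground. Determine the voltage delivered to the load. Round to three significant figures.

Split the track: R_lower = x·R_p = 62.21 kΩ, R_upper = (1−x)·R_p = 18.79 kΩ.
R_L loads the lower segment: effective lower R = 27.06 kΩ.
Loaded-divider output: V_out = 29.5 × 0.5902 = 17.41 V.
(Unloaded: V_out = x·V_supply = 22.7 V.)

V_out ≈ 17.4 V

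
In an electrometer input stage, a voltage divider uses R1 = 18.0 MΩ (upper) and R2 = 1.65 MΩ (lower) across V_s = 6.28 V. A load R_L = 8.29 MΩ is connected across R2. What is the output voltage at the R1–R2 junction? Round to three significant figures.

V_out ≈ 0.446 V

R2 ‖ R_L = (1.65 × 8.29)/(1.65 + 8.29) = 1.376 MΩ.
Voltage divider with the loaded lower leg: V_out = 6.28 × 1.376/(18.0 + 1.376) = 6.28 × 0.07102 = 0.4460 V.
(Unloaded it would be 0.527 V; the load pulls it down.)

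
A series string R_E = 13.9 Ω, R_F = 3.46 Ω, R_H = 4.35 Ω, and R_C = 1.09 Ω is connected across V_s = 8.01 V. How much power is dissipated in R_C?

Series current I = V_s/ΣR = 8.01/22.80 = 0.3513 A.
P(R_C) = I²·R_C = (0.3513)² × 1.09 = 0.1345 W.

P ≈ 0.135 W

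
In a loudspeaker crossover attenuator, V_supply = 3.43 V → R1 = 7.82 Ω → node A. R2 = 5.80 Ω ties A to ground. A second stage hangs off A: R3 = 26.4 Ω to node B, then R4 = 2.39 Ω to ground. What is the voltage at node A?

V_A ≈ 1.31 V

Looking into the second stage from A: R3 + R4 = 28.79 Ω appears in parallel with R2.
R2 ‖ (R3+R4) = 4.827 Ω.
V_A = 3.43 × 4.827/(7.82 + 4.827) = 1.309 V.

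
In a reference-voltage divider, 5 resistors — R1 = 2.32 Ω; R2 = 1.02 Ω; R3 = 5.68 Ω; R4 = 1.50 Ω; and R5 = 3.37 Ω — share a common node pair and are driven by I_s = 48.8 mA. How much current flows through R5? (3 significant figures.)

Conductances: ΣG = 1/2.32 + 1/1.02 + 1/5.68 + 1/1.50 + 1/3.37 = 2.551 (1/Ω).
Current divider: I(R5) = I_s · G_k/ΣG = 48.8 × (0.2967/2.551) = 48.8 × 0.1163 = 5.677 mA.

I ≈ 5.68 mA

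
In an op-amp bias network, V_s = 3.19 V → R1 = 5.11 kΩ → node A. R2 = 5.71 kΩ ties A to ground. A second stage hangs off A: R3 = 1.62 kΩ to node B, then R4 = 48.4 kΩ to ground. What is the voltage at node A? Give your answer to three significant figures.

V_A ≈ 1.60 V

Node A sees R2 in parallel with the series input of stage 2, R3 + R4 = 50.02 kΩ.
Effective lower resistance at A: R2 ‖ 50.02 = 5.125 kΩ.
First divider: V_A = V_s · 5.125/(5.11 + 5.125) = 1.597 V.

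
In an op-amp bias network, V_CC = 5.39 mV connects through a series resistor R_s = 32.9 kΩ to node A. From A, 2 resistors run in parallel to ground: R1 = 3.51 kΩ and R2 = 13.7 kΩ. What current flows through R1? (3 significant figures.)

I ≈ 0.120 µA

Parallel bank: R_p = 1/(1/3.51 + 1/13.7) = 2.794 kΩ.
Node voltage V_A = V_CC · R_p/(R_s + R_p) = 5.39 × 0.07828 = 0.4219 mV.
I(R1) = V_A / R1 = 0.4219/3.51 = 0.1202 µA.
(Check via current divider: I_total = 0.1510 µA; share G_k/ΣG = 0.7960 → same result.)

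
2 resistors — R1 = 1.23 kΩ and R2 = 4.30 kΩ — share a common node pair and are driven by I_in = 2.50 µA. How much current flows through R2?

With just two branches, the current splits inversely with resistance.
So I = 2.50 × 1.23/5.530 = 0.5561 µA.

I ≈ 0.556 µA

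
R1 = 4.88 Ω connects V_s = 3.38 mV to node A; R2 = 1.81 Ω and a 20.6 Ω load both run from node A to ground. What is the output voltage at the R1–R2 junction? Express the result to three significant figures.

V_out ≈ 0.859 mV

The load sits in parallel with R2, giving an effective lower resistance R2' = R2·R_L/(R2+R_L) = 1.664 Ω.
Then V_out = V_s · R2'/(R1 + R2') = 3.38 × 1.664/6.544 = 0.8594 mV.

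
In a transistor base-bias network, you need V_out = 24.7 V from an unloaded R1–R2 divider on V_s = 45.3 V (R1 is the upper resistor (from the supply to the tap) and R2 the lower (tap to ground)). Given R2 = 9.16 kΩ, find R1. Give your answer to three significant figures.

R1 ≈ 7.64 kΩ

V_out/V_s = R2/(R1+R2) = 0.5453.
R1 = R2·(1/k − 1) = 9.16 × 0.8340 = 7.640 kΩ.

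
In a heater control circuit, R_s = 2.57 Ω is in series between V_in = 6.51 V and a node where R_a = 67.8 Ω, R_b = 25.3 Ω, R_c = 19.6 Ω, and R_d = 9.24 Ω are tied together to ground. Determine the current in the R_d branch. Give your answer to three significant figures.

Equivalent of the parallel group: R_p = 4.683 Ω.
Node voltage V_A = V_in · R_p/(R_s + R_p) = 6.51 × 0.6457 = 4.203 V.
Branch current I = V_A/R_d = 4.203/9.24 = 0.4549 A.
(Equivalently: I_total = 0.8975 A, then current-divider fraction G_k/ΣG = 0.5069.)

I ≈ 0.455 A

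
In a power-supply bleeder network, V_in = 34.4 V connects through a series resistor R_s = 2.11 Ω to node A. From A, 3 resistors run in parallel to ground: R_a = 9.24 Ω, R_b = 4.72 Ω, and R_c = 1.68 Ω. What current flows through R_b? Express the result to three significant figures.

I ≈ 2.49 A

Parallel bank: R_p = 1/(1/9.24 + 1/4.72 + 1/1.68) = 1.093 Ω.
Node voltage V_A = V_in · R_p/(R_s + R_p) = 34.4 × 0.3411 = 11.74 V.
Branch current I = V_A/R_b = 11.74/4.72 = 2.486 A.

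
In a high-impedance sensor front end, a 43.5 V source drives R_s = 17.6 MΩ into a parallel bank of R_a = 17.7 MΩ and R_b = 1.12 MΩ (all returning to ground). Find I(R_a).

Equivalent of the parallel group: R_p = 1.053 MΩ.
V_A by voltage divider: V_A = 43.5 × 1.053/(17.6 + 1.053) = 2.456 V.
Branch current I = V_A/R_a = 2.456/17.7 = 0.1388 µA.

I ≈ 0.139 µA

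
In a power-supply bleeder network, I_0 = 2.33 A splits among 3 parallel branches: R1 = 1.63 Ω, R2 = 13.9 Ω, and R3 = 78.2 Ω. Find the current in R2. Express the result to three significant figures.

Total conductance ΣG = 1/1.63 + 1/13.9 + 1/78.2 = 0.6982 (units of 1/Ω).
By the current-divider rule, I = I_0 · G_k/ΣG = 2.33 × 0.1030 = 0.2401 A.

I ≈ 0.240 A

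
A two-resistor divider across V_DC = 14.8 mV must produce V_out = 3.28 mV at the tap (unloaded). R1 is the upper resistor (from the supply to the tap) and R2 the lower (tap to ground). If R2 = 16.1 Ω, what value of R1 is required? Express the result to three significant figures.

R1 ≈ 56.5 Ω

The divider ratio is R2/(R1+R2) = 3.28/14.8 = 0.2216.
Rearranging, R1 = R2·(1−k)/k = 16.1 × 3.512 = 56.55 Ω.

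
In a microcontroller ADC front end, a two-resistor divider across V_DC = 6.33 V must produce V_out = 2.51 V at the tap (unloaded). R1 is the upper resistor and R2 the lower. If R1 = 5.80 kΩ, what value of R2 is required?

The divider ratio is R2/(R1+R2) = 2.51/6.33 = 0.3965.
So R2 = R1 · V_out/(V_DC − V_out) = 5.80 × 2.51/(6.33 − 2.51) = 5.80 × 0.6571 = 3.811 kΩ.

R2 ≈ 3.81 kΩ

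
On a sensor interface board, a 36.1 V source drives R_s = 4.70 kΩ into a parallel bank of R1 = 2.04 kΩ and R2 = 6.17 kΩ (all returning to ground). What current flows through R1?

Equivalent of the parallel group: R_p = 1.533 kΩ.
Node voltage V_A = V_in · R_p/(R_s + R_p) = 36.1 × 0.2460 = 8.879 V.
I(R1) = V_A / R1 = 8.879/2.04 = 4.353 mA.

I ≈ 4.35 mA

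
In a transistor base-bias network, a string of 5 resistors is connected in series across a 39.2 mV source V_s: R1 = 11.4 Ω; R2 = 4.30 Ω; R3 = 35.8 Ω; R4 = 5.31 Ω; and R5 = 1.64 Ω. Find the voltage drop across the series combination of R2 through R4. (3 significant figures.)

V ≈ 30.5 mV

Series total: ΣR = 11.4 + 4.30 + 35.8 + 5.31 + 1.64 = 58.45 Ω.
R_{R2..R4} = 4.30 + 35.8 + 5.31 = 45.41 Ω.
By the voltage-divider rule, V = 39.2 × 45.41/58.45 = 30.45 mV.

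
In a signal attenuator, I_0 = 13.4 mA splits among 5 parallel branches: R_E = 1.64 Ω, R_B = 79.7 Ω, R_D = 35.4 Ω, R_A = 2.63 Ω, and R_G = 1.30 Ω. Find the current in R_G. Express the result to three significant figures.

I ≈ 5.73 mA

Total conductance ΣG = 1/1.64 + 1/79.7 + 1/35.4 + 1/2.63 + 1/1.30 = 1.800 (units of 1/Ω).
By the current-divider rule, I = I_0 · G_k/ΣG = 13.4 × 0.4273 = 5.726 mA.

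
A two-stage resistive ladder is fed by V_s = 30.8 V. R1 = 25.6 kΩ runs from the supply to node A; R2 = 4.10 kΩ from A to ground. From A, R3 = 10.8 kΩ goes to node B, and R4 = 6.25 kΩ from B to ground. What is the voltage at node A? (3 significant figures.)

V_A ≈ 3.52 V

The second stage (R3 + R4 = 17.05 kΩ) loads node A in parallel with R2.
R2 ‖ (R3+R4) = 3.305 kΩ.
So V_A = 30.8 × 0.1143 = 3.522 V.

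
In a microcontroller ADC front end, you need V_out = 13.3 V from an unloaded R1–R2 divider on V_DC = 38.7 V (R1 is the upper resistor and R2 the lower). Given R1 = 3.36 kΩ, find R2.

The divider ratio is R2/(R1+R2) = 13.3/38.7 = 0.3437.
R2 = R1 · 0.3437/(1 − 0.3437) = 1.759 kΩ.

R2 ≈ 1.76 kΩ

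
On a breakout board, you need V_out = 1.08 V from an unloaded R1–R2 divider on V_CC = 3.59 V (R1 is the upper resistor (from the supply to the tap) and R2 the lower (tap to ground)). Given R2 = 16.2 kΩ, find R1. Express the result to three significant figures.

Required fraction k = V_out/V_CC = 0.3008.
So R1 = R2 · (V_CC/V_out − 1) = 16.2 × (3.59/1.08 − 1) = 16.2 × 2.324 = 37.65 kΩ.

R1 ≈ 37.6 kΩ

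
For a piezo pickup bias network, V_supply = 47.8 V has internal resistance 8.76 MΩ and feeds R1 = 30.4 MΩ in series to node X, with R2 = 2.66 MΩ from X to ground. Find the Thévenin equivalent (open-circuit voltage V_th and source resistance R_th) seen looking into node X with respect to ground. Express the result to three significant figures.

R1' = 8.76 + 30.4 = 39.16 MΩ (source resistance + R1).
Open-circuit (no load on X): V_th = V_supply · R2/(R1' + R2) = 47.8 × 2.66/(39.16 + 2.66) = 3.040 V.
With V_supply suppressed (replaced by a short), R_th = R1' ‖ R2 = (39.16 × 2.66)/(39.16 + 2.66) = 2.491 MΩ.

V_th ≈ 3.04 V, R_th ≈ 2.49 MΩ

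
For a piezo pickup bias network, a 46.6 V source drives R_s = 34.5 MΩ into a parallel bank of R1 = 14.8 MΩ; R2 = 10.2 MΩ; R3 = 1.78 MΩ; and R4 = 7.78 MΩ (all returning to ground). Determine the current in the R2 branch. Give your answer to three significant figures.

Combine the parallel branches: R_p = (1/14.8 + 1/10.2 + 1/1.78 + 1/7.78)⁻¹ = 1.168 MΩ.
V_A by voltage divider: V_A = 46.6 × 1.168/(34.5 + 1.168) = 1.526 V.
Branch current I = V_A/R2 = 1.526/10.2 = 0.1496 µA.

I ≈ 0.150 µA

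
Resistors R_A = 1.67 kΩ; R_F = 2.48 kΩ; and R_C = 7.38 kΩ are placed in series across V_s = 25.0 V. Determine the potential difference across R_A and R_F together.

Total series resistance ΣR = 1.67 + 2.48 + 7.38 = 11.53 kΩ.
R_{R_A..R_F} = 1.67 + 2.48 = 4.150 kΩ.
Voltage divider: V = V_s · (4.150 / 11.53) = 25.0 × 0.3599 = 8.998 V.

V ≈ 9.00 V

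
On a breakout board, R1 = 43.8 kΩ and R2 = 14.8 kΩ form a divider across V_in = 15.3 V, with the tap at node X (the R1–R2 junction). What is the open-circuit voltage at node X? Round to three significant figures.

Open-circuit (no load on X): V_th = V_in · R2/(R1 + R2) = 15.3 × 14.8/(43.80 + 14.8) = 3.864 V.

V_th ≈ 3.86 V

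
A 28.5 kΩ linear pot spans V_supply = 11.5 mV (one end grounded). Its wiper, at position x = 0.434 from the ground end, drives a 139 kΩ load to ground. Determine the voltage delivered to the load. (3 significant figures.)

V_out ≈ 4.75 mV

Split the track: R_lower = x·R_p = 12.37 kΩ, R_upper = (1−x)·R_p = 16.13 kΩ.
(x·R_p) ‖ R_L = 11.36 kΩ.
Then V_out = V_supply · 11.36/(16.13 + 11.36) = 4.752 mV.
(Unloaded: V_out = x·V_supply = 4.99 mV.)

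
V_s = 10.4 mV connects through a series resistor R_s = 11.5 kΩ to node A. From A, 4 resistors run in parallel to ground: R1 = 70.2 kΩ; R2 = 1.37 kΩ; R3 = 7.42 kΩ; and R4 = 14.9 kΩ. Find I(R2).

I ≈ 0.639 µA

Parallel bank: R_p = 1/(1/70.2 + 1/1.37 + 1/7.42 + 1/14.9) = 1.057 kΩ.
Node voltage V_A = V_s · R_p/(R_s + R_p) = 10.4 × 0.08418 = 0.8754 mV.
Branch current I = V_A/R2 = 0.8754/1.37 = 0.6390 µA.
(Equivalently: I_total = 0.8282 µA, then current-divider fraction G_k/ΣG = 0.7715.)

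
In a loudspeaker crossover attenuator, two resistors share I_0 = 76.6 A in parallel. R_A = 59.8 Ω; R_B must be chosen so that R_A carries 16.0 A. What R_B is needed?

R_B ≈ 15.8 Ω

In a two-way split, I_A/I_0 = R_B/(R_A + R_B).
16.0/76.6 = R_B/(R_A + R_B) → R_B = R_A · (0.2089)/(1 − 0.2089) = 59.8 × 0.2640 = 15.79 Ω.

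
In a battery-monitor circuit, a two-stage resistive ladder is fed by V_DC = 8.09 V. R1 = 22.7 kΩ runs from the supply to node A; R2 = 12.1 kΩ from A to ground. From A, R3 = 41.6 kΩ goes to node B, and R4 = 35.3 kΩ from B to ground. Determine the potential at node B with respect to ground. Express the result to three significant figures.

Node A sees R2 in parallel with the series input of stage 2, R3 + R4 = 76.90 kΩ.
R2 ‖ (R3+R4) = 10.45 kΩ.
So V_A = 8.09 × 0.3153 = 2.551 V.
Stage 2 is unloaded, so V_B = V_A · R4/(R3+R4) = 2.551 × 35.3/76.90 = 1.171 V.

V_B ≈ 1.17 V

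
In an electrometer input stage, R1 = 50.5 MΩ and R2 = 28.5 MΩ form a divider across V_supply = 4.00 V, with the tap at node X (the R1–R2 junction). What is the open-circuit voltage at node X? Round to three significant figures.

V_th ≈ 1.44 V

V_th is the unloaded tap voltage: V_supply · R2/(R1+R2) = 4.00 × 0.3608 = 1.443 V.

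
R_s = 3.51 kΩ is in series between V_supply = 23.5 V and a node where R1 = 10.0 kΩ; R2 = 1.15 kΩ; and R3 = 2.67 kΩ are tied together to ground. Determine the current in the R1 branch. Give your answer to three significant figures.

I ≈ 0.411 mA

Combine the parallel branches: R_p = (1/10.0 + 1/1.15 + 1/2.67)⁻¹ = 0.7440 kΩ.
V_A by voltage divider: V_A = 23.5 × 0.7440/(3.51 + 0.7440) = 4.110 V.
I(R1) = V_A / R1 = 4.110/10.0 = 0.4110 mA.
(Check via current divider: I_total = 5.524 mA; share G_k/ΣG = 0.07440 → same result.)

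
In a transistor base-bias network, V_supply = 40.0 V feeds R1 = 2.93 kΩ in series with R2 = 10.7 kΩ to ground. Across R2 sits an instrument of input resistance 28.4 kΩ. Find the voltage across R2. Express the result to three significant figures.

First combine the lower leg with the load: R2 ‖ R_L = 7.772 kΩ.
Voltage divider with the loaded lower leg: V_out = 40.0 × 7.772/(2.93 + 7.772) = 40.0 × 0.7262 = 29.05 V.

V_out ≈ 29.0 V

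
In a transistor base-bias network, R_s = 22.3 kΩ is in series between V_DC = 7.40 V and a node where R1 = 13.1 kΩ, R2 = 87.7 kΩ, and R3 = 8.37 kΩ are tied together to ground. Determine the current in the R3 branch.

I ≈ 0.157 mA

Combine the parallel branches: R_p = (1/13.1 + 1/87.7 + 1/8.37)⁻¹ = 4.826 kΩ.
V_A = 7.40 × 4.826/27.13 = 1.317 V.
I(R3) = V_A / R3 = 1.317/8.37 = 0.1573 mA.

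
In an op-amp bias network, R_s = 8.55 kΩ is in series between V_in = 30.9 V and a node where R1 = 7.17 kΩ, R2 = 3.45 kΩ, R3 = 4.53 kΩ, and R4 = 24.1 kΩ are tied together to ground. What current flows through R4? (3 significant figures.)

Parallel bank: R_p = 1/(1/7.17 + 1/3.45 + 1/4.53 + 1/24.1) = 1.446 kΩ.
Node voltage V_A = V_in · R_p/(R_s + R_p) = 30.9 × 0.1447 = 4.470 V.
Branch current I = V_A/R4 = 4.470/24.1 = 0.1855 mA.

I ≈ 0.185 mA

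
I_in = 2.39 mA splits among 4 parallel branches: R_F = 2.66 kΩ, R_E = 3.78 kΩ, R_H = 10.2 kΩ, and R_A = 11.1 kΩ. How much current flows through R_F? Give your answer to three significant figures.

Total conductance ΣG = 1/2.66 + 1/3.78 + 1/10.2 + 1/11.1 = 0.8286 (units of 1/kΩ).
R_F takes the fraction G_k/ΣG = 0.3759/0.8286 = 0.4537, so I = 2.39 × 0.4537 = 1.084 mA.

I ≈ 1.08 mA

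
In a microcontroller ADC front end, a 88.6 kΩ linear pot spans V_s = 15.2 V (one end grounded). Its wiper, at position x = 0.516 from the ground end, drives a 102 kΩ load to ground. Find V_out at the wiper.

Split the track: R_lower = x·R_p = 45.72 kΩ, R_upper = (1−x)·R_p = 42.88 kΩ.
R_L loads the lower segment: effective lower R = 31.57 kΩ.
Loaded-divider output: V_out = 15.2 × 0.4240 = 6.445 V.

V_out ≈ 6.45 V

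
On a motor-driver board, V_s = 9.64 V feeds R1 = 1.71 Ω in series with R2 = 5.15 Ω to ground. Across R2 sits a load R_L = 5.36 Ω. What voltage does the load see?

First combine the lower leg with the load: R2 ‖ R_L = 2.626 Ω.
Now apply the divider: V_out = 9.64 × 0.6057 = 5.839 V.
(Unloaded it would be 7.24 V; the load pulls it down.)

V_out ≈ 5.84 V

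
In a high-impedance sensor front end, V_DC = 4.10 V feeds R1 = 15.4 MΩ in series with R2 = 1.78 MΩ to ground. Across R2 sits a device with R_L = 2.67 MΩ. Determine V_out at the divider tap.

The load sits in parallel with R2, giving an effective lower resistance R2' = R2·R_L/(R2+R_L) = 1.068 MΩ.
Then V_out = V_DC · R2'/(R1 + R2') = 4.10 × 1.068/16.47 = 0.2659 V.

V_out ≈ 0.266 V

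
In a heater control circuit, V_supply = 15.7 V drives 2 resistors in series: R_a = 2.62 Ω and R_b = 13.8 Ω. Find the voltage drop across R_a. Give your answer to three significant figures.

V ≈ 2.51 V

ΣR = 2.62 + 13.8 = 16.42 Ω.
V = V_supply · R/ΣR = 15.7 × 0.1596 = 2.505 V.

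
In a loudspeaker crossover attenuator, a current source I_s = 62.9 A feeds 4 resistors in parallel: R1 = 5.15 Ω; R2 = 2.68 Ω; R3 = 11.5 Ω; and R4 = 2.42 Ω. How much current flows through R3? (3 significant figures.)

I ≈ 5.12 A

Conductances: ΣG = 1/5.15 + 1/2.68 + 1/11.5 + 1/2.42 = 1.067 (1/Ω).
R3 takes the fraction G_k/ΣG = 0.08696/1.067 = 0.08146, so I = 62.9 × 0.08146 = 5.124 A.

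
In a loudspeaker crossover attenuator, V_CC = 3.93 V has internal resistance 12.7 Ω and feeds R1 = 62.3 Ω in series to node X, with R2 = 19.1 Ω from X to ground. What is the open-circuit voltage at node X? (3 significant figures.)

R1' = 12.7 + 62.3 = 75.00 Ω (source resistance + R1).
Open-circuit (no load on X): V_th = V_CC · R2/(R1' + R2) = 3.93 × 19.1/(75.00 + 19.1) = 0.7977 V.

V_th ≈ 0.798 V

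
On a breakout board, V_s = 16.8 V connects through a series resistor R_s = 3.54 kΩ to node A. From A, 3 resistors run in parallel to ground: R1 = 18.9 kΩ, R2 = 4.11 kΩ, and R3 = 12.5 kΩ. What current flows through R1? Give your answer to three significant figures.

Equivalent of the parallel group: R_p = 2.658 kΩ.
Node voltage V_A = V_s · R_p/(R_s + R_p) = 16.8 × 0.4289 = 7.205 V.
Branch current I = V_A/R1 = 7.205/18.9 = 0.3812 mA.
(Check via current divider: I_total = 2.711 mA; share G_k/ΣG = 0.1406 → same result.)

I ≈ 0.381 mA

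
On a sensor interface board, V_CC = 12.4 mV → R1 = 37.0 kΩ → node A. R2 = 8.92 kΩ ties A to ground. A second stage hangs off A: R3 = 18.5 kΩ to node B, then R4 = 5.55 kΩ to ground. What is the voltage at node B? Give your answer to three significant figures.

Node A sees R2 in parallel with the series input of stage 2, R3 + R4 = 24.05 kΩ.
Effective lower resistance at A: R2 ‖ 24.05 = 6.507 kΩ.
V_A = 12.4 × 6.507/(37.0 + 6.507) = 1.854 mV.
Then the unloaded second divider: V_B = V_A × R4/(R3+R4) = 1.854 × 0.2308 = 0.4280 mV.

V_B ≈ 0.428 mV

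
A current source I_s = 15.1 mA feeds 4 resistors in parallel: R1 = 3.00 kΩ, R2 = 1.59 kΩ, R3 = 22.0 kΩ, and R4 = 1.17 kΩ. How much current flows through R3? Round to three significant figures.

I ≈ 0.369 mA

ΣG = 1/3.00 + 1/1.59 + 1/22.0 + 1/1.17 = 1.862.
By the current-divider rule, I = I_s · G_k/ΣG = 15.1 × 0.02441 = 0.3685 mA.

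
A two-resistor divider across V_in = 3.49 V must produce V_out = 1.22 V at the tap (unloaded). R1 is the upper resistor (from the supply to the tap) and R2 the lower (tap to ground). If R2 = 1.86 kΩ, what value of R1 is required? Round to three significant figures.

R1 ≈ 3.46 kΩ

The divider ratio is R2/(R1+R2) = 1.22/3.49 = 0.3496.
So R1 = R2 · (V_in/V_out − 1) = 1.86 × (3.49/1.22 − 1) = 1.86 × 1.861 = 3.461 kΩ.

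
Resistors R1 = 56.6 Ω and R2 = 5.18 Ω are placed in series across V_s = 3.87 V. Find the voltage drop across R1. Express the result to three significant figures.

Total series resistance ΣR = 56.6 + 5.18 = 61.78 Ω.
V = V_s · R/ΣR = 3.87 × 0.9162 = 3.546 V.

V ≈ 3.55 V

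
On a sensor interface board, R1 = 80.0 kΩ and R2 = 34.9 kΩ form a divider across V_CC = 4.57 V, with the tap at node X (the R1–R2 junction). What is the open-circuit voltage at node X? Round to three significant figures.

V_th is the unloaded tap voltage: V_CC · R2/(R1+R2) = 4.57 × 0.3037 = 1.388 V.

V_th ≈ 1.39 V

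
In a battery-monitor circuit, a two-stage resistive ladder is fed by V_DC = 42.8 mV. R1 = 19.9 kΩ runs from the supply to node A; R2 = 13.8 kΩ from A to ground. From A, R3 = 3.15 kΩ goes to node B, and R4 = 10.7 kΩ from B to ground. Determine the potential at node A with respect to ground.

Node A sees R2 in parallel with the series input of stage 2, R3 + R4 = 13.85 kΩ.
Effective lower resistance at A: R2 ‖ 13.85 = 6.912 kΩ.
V_A = 42.8 × 6.912/(19.9 + 6.912) = 11.03 mV.

V_A ≈ 11.0 mV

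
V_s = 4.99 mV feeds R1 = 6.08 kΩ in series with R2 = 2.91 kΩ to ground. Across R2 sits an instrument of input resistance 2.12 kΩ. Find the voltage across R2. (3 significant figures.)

V_out ≈ 0.838 mV

R2 ‖ R_L = (2.91 × 2.12)/(2.91 + 2.12) = 1.226 kΩ.
Voltage divider with the loaded lower leg: V_out = 4.99 × 1.226/(6.08 + 1.226) = 4.99 × 0.1679 = 0.8376 mV.
(Unloaded it would be 1.62 mV; the load pulls it down.)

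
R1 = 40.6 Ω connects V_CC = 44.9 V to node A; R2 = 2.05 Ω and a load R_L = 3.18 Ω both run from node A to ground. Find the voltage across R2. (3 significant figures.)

V_out ≈ 1.34 V

First combine the lower leg with the load: R2 ‖ R_L = 1.246 Ω.
Then V_out = V_CC · R2'/(R1 + R2') = 44.9 × 1.246/41.85 = 1.337 V.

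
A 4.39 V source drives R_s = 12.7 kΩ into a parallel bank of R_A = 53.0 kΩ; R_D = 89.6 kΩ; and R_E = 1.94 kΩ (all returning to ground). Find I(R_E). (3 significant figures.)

I ≈ 0.285 mA

Parallel bank: R_p = 1/(1/53.0 + 1/89.6 + 1/1.94) = 1.833 kΩ.
V_A = 4.39 × 1.833/14.53 = 0.5538 V.
I(R_E) = V_A / R_E = 0.5538/1.94 = 0.2854 mA.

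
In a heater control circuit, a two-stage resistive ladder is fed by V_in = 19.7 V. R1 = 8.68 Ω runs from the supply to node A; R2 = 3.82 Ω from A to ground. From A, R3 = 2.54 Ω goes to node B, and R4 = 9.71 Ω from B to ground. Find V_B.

V_B ≈ 3.92 V

The second stage (R3 + R4 = 12.25 Ω) loads node A in parallel with R2.
R2 ‖ (R3+R4) = 2.912 Ω.
V_A = 19.7 × 2.912/(8.68 + 2.912) = 4.949 V.
Stage 2 is unloaded, so V_B = V_A · R4/(R3+R4) = 4.949 × 9.71/12.25 = 3.923 V.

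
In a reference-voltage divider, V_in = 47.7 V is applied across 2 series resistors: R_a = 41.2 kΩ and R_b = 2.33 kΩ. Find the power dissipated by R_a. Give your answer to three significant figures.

P ≈ 49.5 mW

ΣR = 43.53 kΩ → I = 47.7/43.53 = 1.096 mA.
P = I²R = 1.201 × 41.2 = 49.47 mW.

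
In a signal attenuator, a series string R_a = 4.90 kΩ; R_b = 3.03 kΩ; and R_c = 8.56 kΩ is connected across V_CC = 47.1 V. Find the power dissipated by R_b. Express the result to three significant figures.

P ≈ 24.7 mW

The common current is I = 47.1/16.49 = 2.856 mA.
P = I²R = 8.158 × 3.03 = 24.72 mW.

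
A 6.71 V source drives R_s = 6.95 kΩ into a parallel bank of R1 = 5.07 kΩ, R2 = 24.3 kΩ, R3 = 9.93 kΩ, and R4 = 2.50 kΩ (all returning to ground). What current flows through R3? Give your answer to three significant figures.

I ≈ 0.110 mA

Parallel bank: R_p = 1/(1/5.07 + 1/24.3 + 1/9.93 + 1/2.50) = 1.353 kΩ.
V_A by voltage divider: V_A = 6.71 × 1.353/(6.95 + 1.353) = 1.093 V.
Branch current I = V_A/R3 = 1.093/9.93 = 0.1101 mA.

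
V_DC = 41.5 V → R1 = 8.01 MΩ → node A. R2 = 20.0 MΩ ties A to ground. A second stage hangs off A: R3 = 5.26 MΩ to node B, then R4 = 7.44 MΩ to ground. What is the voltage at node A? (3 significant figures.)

V_A ≈ 20.4 V

Node A sees R2 in parallel with the series input of stage 2, R3 + R4 = 12.70 MΩ.
Effective lower resistance at A: R2 ‖ 12.70 = 7.768 MΩ.
V_A = 41.5 × 7.768/(8.01 + 7.768) = 20.43 V.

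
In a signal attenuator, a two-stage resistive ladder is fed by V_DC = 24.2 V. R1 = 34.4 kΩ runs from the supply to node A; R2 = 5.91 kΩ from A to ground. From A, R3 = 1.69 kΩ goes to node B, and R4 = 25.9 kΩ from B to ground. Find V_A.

V_A ≈ 3.00 V

Looking into the second stage from A: R3 + R4 = 27.59 kΩ appears in parallel with R2.
R2 ‖ (R3+R4) = 4.867 kΩ.
So V_A = 24.2 × 0.1240 = 3.000 V.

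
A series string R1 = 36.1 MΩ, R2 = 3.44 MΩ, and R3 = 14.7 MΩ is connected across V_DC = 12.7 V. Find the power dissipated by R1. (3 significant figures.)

ΣR = 54.24 MΩ → I = 12.7/54.24 = 0.2341 µA.
P(R1) = I²·R1 = (0.2341)² × 36.1 = 1.979 µW.

P ≈ 1.98 µW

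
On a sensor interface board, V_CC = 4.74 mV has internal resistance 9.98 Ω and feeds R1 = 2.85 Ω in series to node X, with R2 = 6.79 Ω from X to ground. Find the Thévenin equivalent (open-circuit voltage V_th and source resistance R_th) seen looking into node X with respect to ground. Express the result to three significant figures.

R1' = 9.98 + 2.85 = 12.83 Ω (source resistance + R1).
V_th is the unloaded tap voltage: V_CC · R2/(R1'+R2) = 4.74 × 0.3461 = 1.640 mV.
With V_CC suppressed (replaced by a short), R_th = R1' ‖ R2 = (12.83 × 6.79)/(12.83 + 6.79) = 4.440 Ω.

V_th ≈ 1.64 mV, R_th ≈ 4.44 Ω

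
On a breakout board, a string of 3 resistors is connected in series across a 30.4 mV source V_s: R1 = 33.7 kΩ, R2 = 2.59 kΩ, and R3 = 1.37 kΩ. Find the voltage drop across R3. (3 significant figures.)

V ≈ 1.11 mV

Series total: ΣR = 33.7 + 2.59 + 1.37 = 37.66 kΩ.
Voltage divider: V = V_s · (1.370 / 37.66) = 30.4 × 0.03638 = 1.106 mV.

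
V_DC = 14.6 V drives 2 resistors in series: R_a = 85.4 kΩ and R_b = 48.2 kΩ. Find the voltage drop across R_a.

ΣR = 85.4 + 48.2 = 133.6 kΩ.
V = V_DC · R/ΣR = 14.6 × 0.6392 = 9.333 V.

V ≈ 9.33 V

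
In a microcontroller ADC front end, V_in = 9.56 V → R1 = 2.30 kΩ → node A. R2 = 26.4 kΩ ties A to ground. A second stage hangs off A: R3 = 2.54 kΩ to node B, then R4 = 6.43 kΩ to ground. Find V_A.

Node A sees R2 in parallel with the series input of stage 2, R3 + R4 = 8.970 kΩ.
R2 ‖ (R3+R4) = 6.695 kΩ.
First divider: V_A = V_in · 6.695/(2.30 + 6.695) = 7.116 V.

V_A ≈ 7.12 V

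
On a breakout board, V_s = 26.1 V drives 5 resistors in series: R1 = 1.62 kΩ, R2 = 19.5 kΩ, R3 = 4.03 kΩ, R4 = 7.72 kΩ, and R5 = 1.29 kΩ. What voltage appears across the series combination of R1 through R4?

Series total: ΣR = 1.62 + 19.5 + 4.03 + 7.72 + 1.29 = 34.16 kΩ.
R_{R1..R4} = 1.62 + 19.5 + 4.03 + 7.72 = 32.87 kΩ.
Voltage divider: V = V_s · (32.87 / 34.16) = 26.1 × 0.9622 = 25.11 V.

V ≈ 25.1 V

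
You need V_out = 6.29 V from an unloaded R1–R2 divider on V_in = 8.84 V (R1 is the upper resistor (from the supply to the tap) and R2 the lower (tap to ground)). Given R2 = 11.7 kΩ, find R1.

The divider ratio is R2/(R1+R2) = 6.29/8.84 = 0.7115.
Rearranging, R1 = R2·(1−k)/k = 11.7 × 0.4054 = 4.743 kΩ.

R1 ≈ 4.74 kΩ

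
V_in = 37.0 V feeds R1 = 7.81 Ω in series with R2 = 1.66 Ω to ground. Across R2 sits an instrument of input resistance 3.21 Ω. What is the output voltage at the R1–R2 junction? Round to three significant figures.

V_out ≈ 4.55 V

R2 ‖ R_L = (1.66 × 3.21)/(1.66 + 3.21) = 1.094 Ω.
Now apply the divider: V_out = 37.0 × 0.1229 = 4.547 V.
(Unloaded it would be 6.49 V; the load pulls it down.)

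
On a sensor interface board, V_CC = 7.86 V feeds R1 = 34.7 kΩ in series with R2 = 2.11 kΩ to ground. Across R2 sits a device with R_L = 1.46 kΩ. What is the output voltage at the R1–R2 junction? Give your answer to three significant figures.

V_out ≈ 0.191 V

R2 ‖ R_L = (2.11 × 1.46)/(2.11 + 1.46) = 0.8629 kΩ.
Then V_out = V_CC · R2'/(R1 + R2') = 7.86 × 0.8629/35.56 = 0.1907 V.
(Unloaded it would be 0.451 V; the load pulls it down.)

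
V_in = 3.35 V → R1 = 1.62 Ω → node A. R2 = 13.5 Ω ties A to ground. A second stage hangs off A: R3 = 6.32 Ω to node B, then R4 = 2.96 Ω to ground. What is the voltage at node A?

The second stage (R3 + R4 = 9.280 Ω) loads node A in parallel with R2.
R2 ‖ (R3+R4) = 5.500 Ω.
First divider: V_A = V_in · 5.500/(1.62 + 5.500) = 2.588 V.

V_A ≈ 2.59 V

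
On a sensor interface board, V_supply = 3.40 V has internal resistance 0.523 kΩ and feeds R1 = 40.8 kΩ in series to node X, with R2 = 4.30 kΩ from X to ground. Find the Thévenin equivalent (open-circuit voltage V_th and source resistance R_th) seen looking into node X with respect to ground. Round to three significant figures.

V_th ≈ 0.320 V, R_th ≈ 3.89 kΩ

R1' = 0.523 + 40.8 = 41.32 kΩ (source resistance + R1).
Open-circuit (no load on X): V_th = V_supply · R2/(R1' + R2) = 3.40 × 4.30/(41.32 + 4.30) = 0.3205 V.
With V_supply suppressed (replaced by a short), R_th = R1' ‖ R2 = (41.32 × 4.30)/(41.32 + 4.30) = 3.895 kΩ.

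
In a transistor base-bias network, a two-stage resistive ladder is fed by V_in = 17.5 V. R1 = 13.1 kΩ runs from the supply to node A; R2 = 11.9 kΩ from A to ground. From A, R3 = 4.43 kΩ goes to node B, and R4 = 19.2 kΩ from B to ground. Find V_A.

The second stage (R3 + R4 = 23.63 kΩ) loads node A in parallel with R2.
Effective lower resistance at A: R2 ‖ 23.63 = 7.914 kΩ.
So V_A = 17.5 × 0.3766 = 6.591 V.

V_A ≈ 6.59 V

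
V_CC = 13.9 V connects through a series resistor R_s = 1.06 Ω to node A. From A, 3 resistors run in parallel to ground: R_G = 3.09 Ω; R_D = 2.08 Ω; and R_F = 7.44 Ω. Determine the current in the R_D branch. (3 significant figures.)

Combine the parallel branches: R_p = (1/3.09 + 1/2.08 + 1/7.44)⁻¹ = 1.065 Ω.
Node voltage V_A = V_CC · R_p/(R_s + R_p) = 13.9 × 0.5012 = 6.967 V.
Branch current I = V_A/R_D = 6.967/2.08 = 3.350 A.
(Check via current divider: I_total = 6.541 A; share G_k/ΣG = 0.5121 → same result.)

I ≈ 3.35 A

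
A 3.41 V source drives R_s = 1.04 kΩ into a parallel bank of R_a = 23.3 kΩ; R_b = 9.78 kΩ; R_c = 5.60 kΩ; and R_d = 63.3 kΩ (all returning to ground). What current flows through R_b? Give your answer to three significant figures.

I ≈ 0.258 mA

Combine the parallel branches: R_p = (1/23.3 + 1/9.78 + 1/5.60 + 1/63.3)⁻¹ = 2.945 kΩ.
Node voltage V_A = V_DC · R_p/(R_s + R_p) = 3.41 × 0.7390 = 2.520 V.
I(R_b) = V_A / R_b = 2.520/9.78 = 0.2577 mA.
(Equivalently: I_total = 0.8557 mA, then current-divider fraction G_k/ΣG = 0.3011.)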